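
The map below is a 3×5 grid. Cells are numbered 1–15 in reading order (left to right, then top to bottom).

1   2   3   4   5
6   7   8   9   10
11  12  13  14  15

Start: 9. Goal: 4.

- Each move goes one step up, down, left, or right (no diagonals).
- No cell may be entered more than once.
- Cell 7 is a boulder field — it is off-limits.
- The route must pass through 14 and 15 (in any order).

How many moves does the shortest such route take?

5

Any route passes through 14 and 15 in some order between 9 and 4. Summing Manhattan distances along each leg and taking the cheapest ordering (9 → 15 → 14 → 4) gives a lower bound of 2 + 1 + 2 = 5 moves.
A route of 5 moves achieves this: 9 → 14 → 15 → 10 → 5 → 4.
Since 5 matches the lower bound, it is optimal.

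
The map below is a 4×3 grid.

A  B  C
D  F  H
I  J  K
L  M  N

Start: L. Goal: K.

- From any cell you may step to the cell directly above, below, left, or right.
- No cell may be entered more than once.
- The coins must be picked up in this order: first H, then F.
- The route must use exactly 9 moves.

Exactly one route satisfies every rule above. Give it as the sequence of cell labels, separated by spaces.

L I D A B C H F J K

The waypoints must appear in the order H, F, with no cell reused.
Route from L: up 3 to A, right 2 to C, down 1 to H, left 1 to F, down 1 to J, right 1 to K — 9 moves in all.
Check: order respected (H at step 6, F at step 7); 9 moves as required.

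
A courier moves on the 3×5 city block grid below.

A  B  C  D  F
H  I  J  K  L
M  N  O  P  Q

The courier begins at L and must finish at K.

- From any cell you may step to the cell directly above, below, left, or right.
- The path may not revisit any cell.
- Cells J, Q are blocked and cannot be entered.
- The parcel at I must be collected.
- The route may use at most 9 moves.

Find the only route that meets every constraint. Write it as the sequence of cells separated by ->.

L -> F -> D -> C -> B -> I -> N -> O -> P -> K

Any route must reach I and still end at K within 9 moves, so the order of the required stops is forced.
Route from L: up 1 to F, left 3 to B, down 2 to N, right 2 to P, up 1 to K — 9 moves in all.
Check: all required cells visited; 9 ≤ 9 moves.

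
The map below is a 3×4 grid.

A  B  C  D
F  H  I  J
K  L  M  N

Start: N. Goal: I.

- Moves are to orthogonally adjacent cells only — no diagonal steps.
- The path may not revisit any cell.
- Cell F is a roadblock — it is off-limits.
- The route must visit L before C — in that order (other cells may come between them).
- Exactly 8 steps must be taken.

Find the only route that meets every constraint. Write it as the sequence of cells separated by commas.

N, M, L, H, B, C, D, J, I

The waypoints must appear in the order L, C, with no cell reused.
Route from N: left 2 to L, up 2 to B, right 2 to D, down 1 to J, left 1 to I — 8 moves in all.
Check: order respected (L at step 2, C at step 5); 8 moves as required.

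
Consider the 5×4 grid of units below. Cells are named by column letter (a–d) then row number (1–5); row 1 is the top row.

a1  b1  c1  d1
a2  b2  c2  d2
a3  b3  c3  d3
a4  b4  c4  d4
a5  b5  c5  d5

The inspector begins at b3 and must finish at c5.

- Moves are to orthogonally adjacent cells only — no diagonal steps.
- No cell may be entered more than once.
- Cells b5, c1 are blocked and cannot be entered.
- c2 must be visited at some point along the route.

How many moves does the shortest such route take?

5

Any route passes through c2 somewhere between b3 and c5. Summing Manhattan distances along the two legs (b3 → c2 → c5) gives a lower bound of 2 + 3 = 5 moves.
A route of 5 moves achieves this: b3 → b2 → c2 → c3 → c4 → c5.
Since 5 matches the lower bound, it is optimal.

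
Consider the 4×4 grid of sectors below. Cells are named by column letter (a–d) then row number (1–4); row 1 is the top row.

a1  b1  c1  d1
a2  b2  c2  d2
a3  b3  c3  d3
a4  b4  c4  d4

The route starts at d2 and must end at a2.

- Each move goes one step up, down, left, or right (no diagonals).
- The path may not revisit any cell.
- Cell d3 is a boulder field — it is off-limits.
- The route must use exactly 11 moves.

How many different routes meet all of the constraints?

9

Need simple routes of exactly 11 moves from d2 to a2 (Manhattan distance 3, so 4 moves are spent on a detour and 4 undoing it).
Branch systematically from the start, pruning whenever the remaining move budget drops below the Manhattan distance to a2 or differs from it in parity. Grouping the completions by first move — via d1: 7; via c2: 2 — and summing: 7 + 2 = 9.
That gives 9 routes.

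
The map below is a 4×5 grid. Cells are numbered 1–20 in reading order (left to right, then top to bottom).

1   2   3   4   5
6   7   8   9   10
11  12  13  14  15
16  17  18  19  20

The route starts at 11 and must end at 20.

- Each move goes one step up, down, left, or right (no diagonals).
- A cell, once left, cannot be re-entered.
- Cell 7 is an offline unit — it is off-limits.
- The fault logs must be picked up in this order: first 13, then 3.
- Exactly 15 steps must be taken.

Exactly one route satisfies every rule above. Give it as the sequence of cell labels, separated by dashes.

The waypoints must appear in the order 13, 3, with no cell reused.
Route from 11: down 1 to 16, right 1 to 17, up 1 to 12, right 1 to 13, down 1 to 18, right 1 to 19, up 2 to 9, left 1 to 8, up 1 to 3, right 2 to 5, down 3 to 20 — 15 moves in all.
Check: order respected (13 at step 4, 3 at step 10); 15 moves as required.

11 - 16 - 17 - 12 - 13 - 18 - 19 - 14 - 9 - 8 - 3 - 4 - 5 - 10 - 15 - 20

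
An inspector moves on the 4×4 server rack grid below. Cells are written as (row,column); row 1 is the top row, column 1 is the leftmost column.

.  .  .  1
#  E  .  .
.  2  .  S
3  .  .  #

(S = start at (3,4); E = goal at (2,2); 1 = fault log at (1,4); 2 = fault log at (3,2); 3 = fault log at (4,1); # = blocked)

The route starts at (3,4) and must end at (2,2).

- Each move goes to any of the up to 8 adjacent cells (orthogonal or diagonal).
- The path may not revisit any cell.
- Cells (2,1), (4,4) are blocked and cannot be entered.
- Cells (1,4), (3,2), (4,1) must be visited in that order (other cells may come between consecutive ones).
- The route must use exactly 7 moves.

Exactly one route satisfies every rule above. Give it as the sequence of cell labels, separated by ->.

The waypoints must appear in the order (1,4), (3,2), (4,1), with no cell reused.
Route from (3,4): up 2 to (1,4), down-left 3 to (4,1), up 1 to (3,1), up-right 1 to (2,2) — 7 moves in all.
Check: order respected (1 at step 2, 2 at step 4, 3 at step 5); 7 moves as required.

(3,4) -> (2,4) -> (1,4) -> (2,3) -> (3,2) -> (4,1) -> (3,1) -> (2,2)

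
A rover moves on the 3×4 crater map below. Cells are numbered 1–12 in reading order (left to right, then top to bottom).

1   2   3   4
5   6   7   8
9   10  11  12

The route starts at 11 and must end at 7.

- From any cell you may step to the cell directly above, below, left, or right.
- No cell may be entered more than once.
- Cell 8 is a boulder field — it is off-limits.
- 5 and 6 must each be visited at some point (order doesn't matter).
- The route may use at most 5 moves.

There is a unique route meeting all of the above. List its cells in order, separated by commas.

The budget equals the shortest possible length, so every move has to be on a shortest route through the required cells.
Route from 11: 2× left (reaching 9), up to 5, 2× right (reaching 7) — 5 moves in all.
Check: all required cells visited; 5 ≤ 5 moves.

11, 10, 9, 5, 6, 7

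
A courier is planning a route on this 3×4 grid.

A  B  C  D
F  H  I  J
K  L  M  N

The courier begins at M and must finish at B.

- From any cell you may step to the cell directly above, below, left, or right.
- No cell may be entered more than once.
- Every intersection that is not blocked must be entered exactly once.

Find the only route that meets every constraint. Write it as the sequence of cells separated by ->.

M -> N -> J -> D -> C -> I -> H -> L -> K -> F -> A -> B

Need to visit all 12 open cells exactly once, starting at M and ending at B.
Cell K has only two open neighbours (F and L), so the path must pass straight through it: one of those is the cell it's entered from and the other is where it exits.
Route from M: right to N, 2× up (reaching D), left to C, down to I, left to H, down to L, left to K, 2× up (reaching A), right to B — 11 moves in all.
Check: all 12 open cells covered.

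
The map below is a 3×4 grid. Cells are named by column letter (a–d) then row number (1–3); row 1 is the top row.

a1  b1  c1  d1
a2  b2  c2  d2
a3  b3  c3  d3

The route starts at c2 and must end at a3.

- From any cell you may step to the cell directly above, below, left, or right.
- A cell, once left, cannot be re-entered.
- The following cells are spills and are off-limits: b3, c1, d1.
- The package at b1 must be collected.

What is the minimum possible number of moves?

5

Any route passes through b1 somewhere between c2 and a3. Summing Manhattan distances along the two legs (c2 → b1 → a3) gives a lower bound of 2 + 3 = 5 moves.
A route of 5 moves achieves this: c2 → b2 → b1 → a1 → a2 → a3.
Since 5 matches the lower bound, it is optimal.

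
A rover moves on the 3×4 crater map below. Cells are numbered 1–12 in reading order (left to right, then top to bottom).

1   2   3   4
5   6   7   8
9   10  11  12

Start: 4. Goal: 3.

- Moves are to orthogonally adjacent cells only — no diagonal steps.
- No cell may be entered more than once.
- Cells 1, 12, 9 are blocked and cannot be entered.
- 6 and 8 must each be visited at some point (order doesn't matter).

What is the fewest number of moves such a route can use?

Any route passes through 6 and 8 in some order between 4 and 3. Summing Manhattan distances along each leg and taking the cheapest ordering (4 → 8 → 6 → 3) gives a lower bound of 1 + 2 + 2 = 5 moves.
A route of 5 moves achieves this: 4 → 8 → 7 → 6 → 2 → 3.
Since 5 matches the lower bound, it is optimal.

5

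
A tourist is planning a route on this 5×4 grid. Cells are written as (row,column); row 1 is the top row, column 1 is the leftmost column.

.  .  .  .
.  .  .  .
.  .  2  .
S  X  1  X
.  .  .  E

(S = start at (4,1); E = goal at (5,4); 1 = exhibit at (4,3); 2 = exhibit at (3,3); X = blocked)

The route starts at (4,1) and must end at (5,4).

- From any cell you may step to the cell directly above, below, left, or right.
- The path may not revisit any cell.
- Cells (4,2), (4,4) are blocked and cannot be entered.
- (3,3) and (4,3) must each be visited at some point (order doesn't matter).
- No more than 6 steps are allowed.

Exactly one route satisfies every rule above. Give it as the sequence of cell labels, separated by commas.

The 6-move cap with required stops at (3,3), (4,3) leaves no slack for detours.
Route from (4,1): up 1 to (3,1), right 2 to (3,3), down 2 to (5,3), right 1 to (5,4) — 6 moves in all.
Check: all required cells visited; 6 ≤ 6 moves.

(4,1), (3,1), (3,2), (3,3), (4,3), (5,3), (5,4)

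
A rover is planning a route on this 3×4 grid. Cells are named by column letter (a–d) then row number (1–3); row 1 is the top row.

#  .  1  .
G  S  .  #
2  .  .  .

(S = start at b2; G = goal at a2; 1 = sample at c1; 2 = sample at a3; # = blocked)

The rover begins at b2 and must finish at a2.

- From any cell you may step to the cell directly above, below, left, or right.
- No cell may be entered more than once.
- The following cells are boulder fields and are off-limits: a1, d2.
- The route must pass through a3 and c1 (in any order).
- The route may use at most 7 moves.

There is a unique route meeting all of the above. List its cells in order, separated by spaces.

Any route must reach a3 and c1 and still end at a2 within 7 moves, so the order of the required stops is forced.
Route from b2: up to b1, right to c1, 2× down (reaching c3), 2× left (reaching a3), up to a2 — 7 moves in all.
Check: all required cells visited; 7 ≤ 7 moves.

b2 b1 c1 c2 c3 b3 a3 a2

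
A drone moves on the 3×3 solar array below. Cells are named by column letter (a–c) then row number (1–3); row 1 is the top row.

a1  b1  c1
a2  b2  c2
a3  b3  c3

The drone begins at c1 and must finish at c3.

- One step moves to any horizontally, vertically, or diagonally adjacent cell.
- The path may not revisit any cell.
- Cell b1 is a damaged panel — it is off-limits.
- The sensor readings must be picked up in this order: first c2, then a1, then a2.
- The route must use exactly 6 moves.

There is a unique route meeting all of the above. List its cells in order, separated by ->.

c1 -> c2 -> b2 -> a1 -> a2 -> b3 -> c3

The waypoints must appear in the order c2, a1, a2, with no cell reused.
Route from c1: down to c2, left to b2, up-left to a1, down to a2, down-right to b3, right to c3 — 6 moves in all.
Check: order respected (c2 at step 1, a1 at step 3, a2 at step 4); 6 moves as required.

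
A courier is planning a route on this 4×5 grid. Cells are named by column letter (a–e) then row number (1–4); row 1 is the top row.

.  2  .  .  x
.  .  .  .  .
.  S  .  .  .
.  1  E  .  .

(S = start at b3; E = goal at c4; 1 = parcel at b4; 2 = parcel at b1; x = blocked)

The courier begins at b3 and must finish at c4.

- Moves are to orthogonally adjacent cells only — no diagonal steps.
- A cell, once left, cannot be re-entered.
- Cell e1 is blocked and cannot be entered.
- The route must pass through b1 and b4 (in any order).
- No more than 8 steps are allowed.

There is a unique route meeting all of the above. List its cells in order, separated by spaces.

Any route must reach b1 and b4 and still end at c4 within 8 moves, so the order of the required stops is forced.
Route from b3: up 2 to b1, left 1 to a1, down 3 to a4, right 2 to c4 — 8 moves in all.
Check: all required cells visited; 8 ≤ 8 moves.

b3 b2 b1 a1 a2 a3 a4 b4 c4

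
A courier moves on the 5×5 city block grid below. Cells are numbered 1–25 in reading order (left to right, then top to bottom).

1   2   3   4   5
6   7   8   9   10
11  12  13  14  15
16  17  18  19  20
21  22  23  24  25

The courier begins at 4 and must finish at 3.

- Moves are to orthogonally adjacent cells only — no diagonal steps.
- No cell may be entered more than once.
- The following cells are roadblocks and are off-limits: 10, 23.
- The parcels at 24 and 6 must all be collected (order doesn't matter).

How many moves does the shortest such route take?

Any route passes through 24 and 6 in some order between 4 and 3. Summing Manhattan distances along each leg and taking the cheapest ordering (4 → 24 → 6 → 3) gives a lower bound of 4 + 6 + 3 = 13 moves.
The shortest route satisfying every rule uses 15 moves: 4 → 9 → 14 → 15 → 20 → 25 → 24 → 19 → 18 → 13 → 8 → 7 → 6 → 1 → 2 → 3.
The no-revisit rule (legs can't share cells) pushes the minimum above the 13-move bound; an exhaustive check rules out every length from 13 to 14, leaving 15 as the minimum.

15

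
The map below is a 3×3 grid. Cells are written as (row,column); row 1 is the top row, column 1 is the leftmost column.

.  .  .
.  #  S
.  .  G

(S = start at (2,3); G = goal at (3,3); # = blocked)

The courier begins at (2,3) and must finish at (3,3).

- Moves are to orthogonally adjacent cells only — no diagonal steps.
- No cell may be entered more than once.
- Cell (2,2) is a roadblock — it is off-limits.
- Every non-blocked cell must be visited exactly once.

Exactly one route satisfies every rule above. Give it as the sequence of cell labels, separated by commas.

(2,3), (1,3), (1,2), (1,1), (2,1), (3,1), (3,2), (3,3)

Need to visit all 8 open cells exactly once, starting at (2,3) and ending at (3,3).
Cell (3,1) has only two open neighbours ((2,1) and (3,2)), so the path must pass straight through it: one of those is the cell it's entered from and the other is where it exits.
Route from (2,3): up 1 to (1,3), left 2 to (1,1), down 2 to (3,1), right 2 to (3,3) — 7 moves in all.
Check: all 8 open cells covered.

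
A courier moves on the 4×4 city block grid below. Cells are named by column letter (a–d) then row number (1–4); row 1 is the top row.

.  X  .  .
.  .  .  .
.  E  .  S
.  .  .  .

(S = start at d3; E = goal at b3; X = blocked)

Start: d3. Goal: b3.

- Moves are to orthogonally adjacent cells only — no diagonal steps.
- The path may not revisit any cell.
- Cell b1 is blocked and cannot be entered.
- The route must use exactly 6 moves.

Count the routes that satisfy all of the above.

8

Need simple routes of exactly 6 moves from d3 to b3 (Manhattan distance 2, so 2 moves are spent on a detour and 2 undoing it).
Enumerating: d3 d2 d1 c1 c2 c3 b3 | d3 d2 d1 c1 c2 b2 b3 | d3 d2 c2 c3 c4 b4 b3 | d3 d2 c2 b2 a2 a3 b3 | d3 d4 c4 c3 c2 b2 b3 | d3 d4 c4 b4 a4 a3 b3 | d3 c3 c2 b2 a2 a3 b3 | d3 c3 c4 b4 a4 a3 b3.
That gives 8 routes.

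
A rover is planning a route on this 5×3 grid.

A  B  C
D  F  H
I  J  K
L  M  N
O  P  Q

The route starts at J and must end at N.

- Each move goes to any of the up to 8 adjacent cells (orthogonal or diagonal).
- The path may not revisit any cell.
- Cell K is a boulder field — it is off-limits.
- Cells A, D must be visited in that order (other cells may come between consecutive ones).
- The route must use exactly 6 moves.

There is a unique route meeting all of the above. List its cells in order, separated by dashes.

J - F - A - D - I - M - N

The waypoints must appear in the order A, D, with no cell reused.
Route from J: up to F, up-left to A, 2× down (reaching I), down-right to M, right to N — 6 moves in all.
Check: order respected (A at step 2, D at step 3); 6 moves as required.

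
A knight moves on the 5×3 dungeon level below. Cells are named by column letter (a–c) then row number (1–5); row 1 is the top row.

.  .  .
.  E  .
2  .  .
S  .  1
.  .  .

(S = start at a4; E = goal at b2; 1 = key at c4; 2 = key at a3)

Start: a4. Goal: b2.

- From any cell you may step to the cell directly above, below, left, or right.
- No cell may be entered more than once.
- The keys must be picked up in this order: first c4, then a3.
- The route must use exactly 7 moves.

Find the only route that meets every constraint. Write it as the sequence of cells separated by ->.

a4 -> b4 -> c4 -> c3 -> b3 -> a3 -> a2 -> b2

The waypoints must appear in the order c4, a3, with no cell reused.
Route from a4: right 2 to c4, up 1 to c3, left 2 to a3, up 1 to a2, right 1 to b2 — 7 moves in all.
Check: order respected (1 at step 2, 2 at step 5); 7 moves as required.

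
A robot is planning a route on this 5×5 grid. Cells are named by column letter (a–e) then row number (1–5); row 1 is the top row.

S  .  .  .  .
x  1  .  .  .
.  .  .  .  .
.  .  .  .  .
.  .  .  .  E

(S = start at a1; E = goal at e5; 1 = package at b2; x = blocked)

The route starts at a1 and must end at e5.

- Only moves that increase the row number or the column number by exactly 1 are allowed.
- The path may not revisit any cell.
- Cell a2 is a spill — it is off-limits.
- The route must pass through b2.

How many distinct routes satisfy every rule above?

20

A right/down-only route from a1 to e5 makes exactly 4 down-moves and 4 right-moves in some order.
With no other constraints that would be C(8,4) = 70 routes.
Split at b2 and multiply the segment counts (each segment already excludes blocked cells): a1→b2: 1; b2→e5: 20; product = 20.
That gives 20 routes.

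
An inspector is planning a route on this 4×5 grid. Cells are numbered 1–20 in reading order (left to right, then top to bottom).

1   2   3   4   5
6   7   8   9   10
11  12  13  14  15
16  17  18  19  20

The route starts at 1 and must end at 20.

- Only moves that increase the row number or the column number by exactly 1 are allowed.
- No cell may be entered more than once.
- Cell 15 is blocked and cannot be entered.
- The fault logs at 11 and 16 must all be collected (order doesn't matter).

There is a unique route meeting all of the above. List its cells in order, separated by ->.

Moves only go right or down, so the column and row indices never decrease.
Route from 1: down 3 to 16, right 4 to 20 — 7 moves in all.
Check: all required cells visited.

1 -> 6 -> 11 -> 16 -> 17 -> 18 -> 19 -> 20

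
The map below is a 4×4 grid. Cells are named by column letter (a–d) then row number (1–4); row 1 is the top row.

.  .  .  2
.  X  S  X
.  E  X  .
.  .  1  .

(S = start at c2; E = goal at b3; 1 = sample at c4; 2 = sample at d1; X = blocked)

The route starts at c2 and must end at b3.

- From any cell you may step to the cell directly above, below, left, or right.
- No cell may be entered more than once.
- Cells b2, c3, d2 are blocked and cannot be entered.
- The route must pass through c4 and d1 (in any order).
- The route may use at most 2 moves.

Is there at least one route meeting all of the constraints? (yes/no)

d1 must be visited but has only one open neighbour (c1), and it is neither the start nor the goal — the route would have to enter and leave through c1, re-entering it.

no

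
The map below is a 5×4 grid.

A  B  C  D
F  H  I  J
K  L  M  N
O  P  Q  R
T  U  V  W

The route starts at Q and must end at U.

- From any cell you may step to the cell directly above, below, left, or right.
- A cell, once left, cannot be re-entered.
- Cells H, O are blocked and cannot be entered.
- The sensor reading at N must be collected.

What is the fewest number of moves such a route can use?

6

Any route passes through N somewhere between Q and U. Summing Manhattan distances along the two legs (Q → N → U) gives a lower bound of 2 + 4 = 6 moves.
A route of 6 moves achieves this: Q → M → N → R → W → V → U.
Since 6 matches the lower bound, it is optimal.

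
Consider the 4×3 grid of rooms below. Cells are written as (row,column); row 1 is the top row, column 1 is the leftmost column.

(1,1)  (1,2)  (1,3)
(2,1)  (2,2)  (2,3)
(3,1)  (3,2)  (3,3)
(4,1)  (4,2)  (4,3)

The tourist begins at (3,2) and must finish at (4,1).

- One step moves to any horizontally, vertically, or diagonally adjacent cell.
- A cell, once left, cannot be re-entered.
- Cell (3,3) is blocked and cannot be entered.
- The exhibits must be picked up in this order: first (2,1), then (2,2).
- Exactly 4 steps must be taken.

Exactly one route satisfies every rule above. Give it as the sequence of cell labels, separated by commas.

The waypoints must appear in the order (2,1), (2,2), with no cell reused.
Route from (3,2): up-left to (2,1), right to (2,2), down-left to (3,1), down to (4,1) — 4 moves in all.
Check: order respected ((2,1) at step 1, (2,2) at step 2); 4 moves as required.

(3,2), (2,1), (2,2), (3,1), (4,1)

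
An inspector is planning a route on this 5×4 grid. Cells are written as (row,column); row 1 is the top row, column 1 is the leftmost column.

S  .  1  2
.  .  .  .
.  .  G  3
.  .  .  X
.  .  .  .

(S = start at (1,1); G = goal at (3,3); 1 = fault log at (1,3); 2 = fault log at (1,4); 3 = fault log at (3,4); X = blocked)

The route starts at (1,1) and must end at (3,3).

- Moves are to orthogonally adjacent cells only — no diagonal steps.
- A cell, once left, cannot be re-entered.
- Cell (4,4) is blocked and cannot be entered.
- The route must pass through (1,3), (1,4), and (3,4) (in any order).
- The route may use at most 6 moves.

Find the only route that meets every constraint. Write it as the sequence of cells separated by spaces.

Any route must reach (1,3), (1,4), and (3,4) and still end at (3,3) within 6 moves, so the order of the required stops is forced.
Route from (1,1): 3× right (reaching (1,4)), 2× down (reaching (3,4)), left to (3,3) — 6 moves in all.
Check: all required cells visited; 6 ≤ 6 moves.

(1,1) (1,2) (1,3) (1,4) (2,4) (3,4) (3,3)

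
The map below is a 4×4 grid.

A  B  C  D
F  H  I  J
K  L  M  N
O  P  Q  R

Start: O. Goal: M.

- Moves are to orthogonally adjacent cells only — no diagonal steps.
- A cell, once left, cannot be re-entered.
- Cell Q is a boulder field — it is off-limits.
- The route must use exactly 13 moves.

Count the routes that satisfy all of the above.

Need simple routes of exactly 13 moves from O to M (Manhattan distance 3, so 5 moves are spent on a detour and 5 undoing it).
Enumerating: O P L K F A B H I C D J N M.
That gives 1 route.

1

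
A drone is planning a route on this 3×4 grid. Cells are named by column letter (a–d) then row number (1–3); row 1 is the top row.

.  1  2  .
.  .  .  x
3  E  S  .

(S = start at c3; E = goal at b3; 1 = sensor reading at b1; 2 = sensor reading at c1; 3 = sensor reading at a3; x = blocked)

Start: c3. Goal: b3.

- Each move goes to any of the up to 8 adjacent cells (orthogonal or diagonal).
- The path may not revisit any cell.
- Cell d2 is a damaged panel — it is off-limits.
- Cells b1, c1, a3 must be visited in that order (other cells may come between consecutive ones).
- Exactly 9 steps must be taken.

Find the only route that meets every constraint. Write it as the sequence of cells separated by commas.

The waypoints must appear in the order b1, c1, a3, with no cell reused.
Route from c3: right to d3, 2× up-left (reaching b1), right to c1, down-left to b2, up-left to a1, 2× down (reaching a3), right to b3 — 9 moves in all.
Check: order respected (1 at step 3, 2 at step 4, 3 at step 8); 9 moves as required.

c3, d3, c2, b1, c1, b2, a1, a2, a3, b3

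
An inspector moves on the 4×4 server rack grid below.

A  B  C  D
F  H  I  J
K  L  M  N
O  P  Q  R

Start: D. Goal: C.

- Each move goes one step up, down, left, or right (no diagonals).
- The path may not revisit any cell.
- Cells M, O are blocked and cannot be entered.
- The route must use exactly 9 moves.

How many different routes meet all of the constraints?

3

Need simple routes of exactly 9 moves from D to C (Manhattan distance 1, so 4 moves are spent on a detour and 4 undoing it).
Enumerating: D J N R Q P L H B C | D J N R Q P L H I C | D J I H L K F A B C.
That gives 3 routes.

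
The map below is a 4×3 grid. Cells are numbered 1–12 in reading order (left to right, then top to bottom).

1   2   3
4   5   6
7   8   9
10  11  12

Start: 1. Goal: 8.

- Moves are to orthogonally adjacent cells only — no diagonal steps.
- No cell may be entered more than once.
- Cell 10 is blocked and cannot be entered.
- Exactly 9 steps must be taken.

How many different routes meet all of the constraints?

Need simple routes of exactly 9 moves from 1 to 8 (Manhattan distance 3, so 3 moves are spent on a detour and 3 undoing it).
Enumerating: 1 4 5 2 3 6 9 12 11 8.
That gives 1 route.

1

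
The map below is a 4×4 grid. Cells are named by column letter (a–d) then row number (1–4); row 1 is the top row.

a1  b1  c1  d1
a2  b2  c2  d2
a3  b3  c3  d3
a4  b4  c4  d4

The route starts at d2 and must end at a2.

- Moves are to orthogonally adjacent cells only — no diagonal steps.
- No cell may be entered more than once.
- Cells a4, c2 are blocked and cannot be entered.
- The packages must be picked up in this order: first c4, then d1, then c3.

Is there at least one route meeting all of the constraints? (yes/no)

no

Even ignoring the required order, no revisit-free route from d2 to a2 manages to pass through all of c4, d1, and c3: branching out from d2, every path either misses one of them or, having collected them, can no longer reach a2 without re-entering a cell.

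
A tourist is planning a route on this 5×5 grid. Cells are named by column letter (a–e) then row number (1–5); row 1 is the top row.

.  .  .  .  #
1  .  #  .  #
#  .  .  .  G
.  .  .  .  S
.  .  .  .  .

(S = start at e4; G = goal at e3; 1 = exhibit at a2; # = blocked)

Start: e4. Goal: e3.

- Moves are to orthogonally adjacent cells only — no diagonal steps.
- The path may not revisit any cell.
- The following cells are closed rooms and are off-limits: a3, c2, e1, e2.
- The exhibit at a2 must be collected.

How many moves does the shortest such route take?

13

Any route passes through a2 somewhere between e4 and e3. Summing Manhattan distances along the two legs (e4 → a2 → e3) gives a lower bound of 6 + 5 = 11 moves.
The shortest route satisfying every rule uses 13 moves: e4 → d4 → c4 → c3 → b3 → b2 → a2 → a1 → b1 → c1 → d1 → d2 → d3 → e3.
The bound of 11 isn't tight here; checking systematically, no route of length 11 through 12 satisfies every constraint, so 13 is the minimum.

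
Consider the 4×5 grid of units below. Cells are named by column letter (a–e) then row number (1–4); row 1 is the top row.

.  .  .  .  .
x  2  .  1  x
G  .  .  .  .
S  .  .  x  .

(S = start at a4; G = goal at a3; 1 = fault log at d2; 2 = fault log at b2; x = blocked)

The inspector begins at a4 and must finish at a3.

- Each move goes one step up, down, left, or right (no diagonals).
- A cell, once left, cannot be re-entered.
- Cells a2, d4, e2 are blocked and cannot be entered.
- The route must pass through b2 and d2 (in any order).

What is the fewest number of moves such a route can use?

9

Any route passes through b2 and d2 in some order between a4 and a3. Summing Manhattan distances along each leg and taking the cheapest ordering (a4 → d2 → b2 → a3) gives a lower bound of 5 + 2 + 2 = 9 moves.
A route of 9 moves achieves this: a4 → b4 → c4 → c3 → d3 → d2 → c2 → b2 → b3 → a3.
Since 9 matches the lower bound, it is optimal.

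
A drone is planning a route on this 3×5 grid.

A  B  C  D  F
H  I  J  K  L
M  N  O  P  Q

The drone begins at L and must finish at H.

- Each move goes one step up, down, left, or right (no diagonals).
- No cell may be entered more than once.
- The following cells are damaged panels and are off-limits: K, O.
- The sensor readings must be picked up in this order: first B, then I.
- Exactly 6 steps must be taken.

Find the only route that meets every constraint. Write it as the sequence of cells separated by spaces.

The waypoints must appear in the order B, I, with no cell reused.
Route from L: up to F, 3× left (reaching B), down to I, left to H — 6 moves in all.
Check: order respected (B at step 4, I at step 5); 6 moves as required.

L F D C B I H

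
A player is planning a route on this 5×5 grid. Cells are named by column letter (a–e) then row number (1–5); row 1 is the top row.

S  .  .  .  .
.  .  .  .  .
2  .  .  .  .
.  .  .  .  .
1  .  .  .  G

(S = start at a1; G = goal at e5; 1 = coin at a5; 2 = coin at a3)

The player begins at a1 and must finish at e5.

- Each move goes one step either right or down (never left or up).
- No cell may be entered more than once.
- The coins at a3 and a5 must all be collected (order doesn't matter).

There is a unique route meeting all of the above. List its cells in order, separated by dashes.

a1 - a2 - a3 - a4 - a5 - b5 - c5 - d5 - e5

Moves only go right or down, so the column and row indices never decrease.
Route from a1: down 4 to a5, right 4 to e5 — 8 moves in all.
Check: all required cells visited.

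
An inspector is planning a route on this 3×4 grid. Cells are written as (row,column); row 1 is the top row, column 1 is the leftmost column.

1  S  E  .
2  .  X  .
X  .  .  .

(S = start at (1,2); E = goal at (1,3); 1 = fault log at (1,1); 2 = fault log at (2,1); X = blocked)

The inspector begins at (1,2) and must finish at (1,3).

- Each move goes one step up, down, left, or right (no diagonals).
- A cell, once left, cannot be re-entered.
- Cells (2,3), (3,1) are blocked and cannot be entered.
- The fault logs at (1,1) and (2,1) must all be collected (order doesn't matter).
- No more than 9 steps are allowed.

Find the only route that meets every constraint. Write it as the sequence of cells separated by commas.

(1,2), (1,1), (2,1), (2,2), (3,2), (3,3), (3,4), (2,4), (1,4), (1,3)

The 9-move cap with required stops at (1,1), (2,1) leaves no slack for detours.
Route from (1,2): left 1 to (1,1), down 1 to (2,1), right 1 to (2,2), down 1 to (3,2), right 2 to (3,4), up 2 to (1,4), left 1 to (1,3) — 9 moves in all.
Check: all required cells visited; 9 ≤ 9 moves.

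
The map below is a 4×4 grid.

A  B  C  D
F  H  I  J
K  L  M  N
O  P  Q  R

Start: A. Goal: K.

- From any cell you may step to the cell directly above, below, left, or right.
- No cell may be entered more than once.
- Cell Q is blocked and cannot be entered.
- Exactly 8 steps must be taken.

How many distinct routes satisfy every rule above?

Need simple routes of exactly 8 moves from A to K (Manhattan distance 2, so 3 moves are spent on a detour and 3 undoing it).
Branch systematically from the start, pruning whenever the remaining move budget drops below the Manhattan distance to K or differs from it in parity. Grouping the completions by first move — via F: 3; via B: 10 — and summing: 3 + 10 = 13.
That gives 13 routes.

13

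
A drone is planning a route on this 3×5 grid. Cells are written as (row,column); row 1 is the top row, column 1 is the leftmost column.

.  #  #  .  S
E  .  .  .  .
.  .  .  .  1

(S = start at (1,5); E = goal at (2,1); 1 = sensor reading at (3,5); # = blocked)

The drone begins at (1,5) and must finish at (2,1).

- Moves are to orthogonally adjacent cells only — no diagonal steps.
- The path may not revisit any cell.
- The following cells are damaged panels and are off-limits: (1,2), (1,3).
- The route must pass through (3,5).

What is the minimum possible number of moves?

7

Any route passes through (3,5) somewhere between (1,5) and (2,1). Summing Manhattan distances along the two legs ((1,5) → (3,5) → (2,1)) gives a lower bound of 2 + 5 = 7 moves.
A route of 7 moves achieves this: (1,5) → (2,5) → (3,5) → (3,4) → (2,4) → (2,3) → (2,2) → (2,1).
Since 7 matches the lower bound, it is optimal.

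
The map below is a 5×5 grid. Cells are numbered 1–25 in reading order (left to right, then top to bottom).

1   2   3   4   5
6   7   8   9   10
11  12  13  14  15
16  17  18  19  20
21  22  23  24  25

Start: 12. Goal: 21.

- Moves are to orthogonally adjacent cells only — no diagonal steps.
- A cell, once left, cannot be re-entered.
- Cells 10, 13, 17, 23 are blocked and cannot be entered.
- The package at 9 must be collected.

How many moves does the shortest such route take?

11

Any route passes through 9 somewhere between 12 and 21. Summing Manhattan distances along the two legs (12 → 9 → 21) gives a lower bound of 3 + 6 = 9 moves.
The shortest route satisfying every rule uses 11 moves: 12 → 7 → 8 → 9 → 4 → 3 → 2 → 1 → 6 → 11 → 16 → 21.
The no-revisit rule (legs can't share cells) pushes the minimum above the 9-move bound; an exhaustive check rules out every length from 9 to 10, leaving 11 as the minimum.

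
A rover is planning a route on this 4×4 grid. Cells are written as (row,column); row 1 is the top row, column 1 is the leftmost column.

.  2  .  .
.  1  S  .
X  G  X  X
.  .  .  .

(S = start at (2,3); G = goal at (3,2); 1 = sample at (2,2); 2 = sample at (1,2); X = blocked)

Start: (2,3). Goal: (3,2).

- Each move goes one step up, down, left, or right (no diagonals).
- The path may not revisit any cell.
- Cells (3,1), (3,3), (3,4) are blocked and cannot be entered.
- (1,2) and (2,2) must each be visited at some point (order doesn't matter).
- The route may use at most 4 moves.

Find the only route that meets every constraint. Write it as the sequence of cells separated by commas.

(2,3), (1,3), (1,2), (2,2), (3,2)

The 4-move cap with required stops at (1,2), (2,2) leaves no slack for detours.
Route from (2,3): up to (1,3), left to (1,2), 2× down (reaching (3,2)) — 4 moves in all.
Check: all required cells visited; 4 ≤ 4 moves.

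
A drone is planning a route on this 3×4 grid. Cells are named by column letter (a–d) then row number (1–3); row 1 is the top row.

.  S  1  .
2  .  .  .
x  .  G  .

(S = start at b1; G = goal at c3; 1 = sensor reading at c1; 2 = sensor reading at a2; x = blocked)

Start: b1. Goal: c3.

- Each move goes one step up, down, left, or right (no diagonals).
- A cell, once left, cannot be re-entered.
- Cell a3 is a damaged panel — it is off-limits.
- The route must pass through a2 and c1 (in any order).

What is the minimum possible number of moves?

9

Any route passes through a2 and c1 in some order between b1 and c3. Summing Manhattan distances along each leg and taking the cheapest ordering (b1 → c1 → a2 → c3) gives a lower bound of 1 + 3 + 3 = 7 moves.
The shortest route satisfying every rule uses 9 moves: b1 → a1 → a2 → b2 → c2 → c1 → d1 → d2 → d3 → c3.
The bound of 7 isn't tight here; checking systematically, no route of length 7 through 8 satisfies every constraint, so 9 is the minimum.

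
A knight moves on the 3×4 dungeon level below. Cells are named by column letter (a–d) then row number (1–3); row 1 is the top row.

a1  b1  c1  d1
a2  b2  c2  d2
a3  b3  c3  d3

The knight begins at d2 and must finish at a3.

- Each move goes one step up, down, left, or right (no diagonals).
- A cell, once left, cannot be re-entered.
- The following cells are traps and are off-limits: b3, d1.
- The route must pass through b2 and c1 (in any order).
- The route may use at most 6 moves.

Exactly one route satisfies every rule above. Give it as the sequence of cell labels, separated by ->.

d2 -> c2 -> c1 -> b1 -> b2 -> a2 -> a3

The budget equals the shortest possible length, so every move has to be on a shortest route through the required cells.
Route from d2: left to c2, up to c1, left to b1, down to b2, left to a2, down to a3 — 6 moves in all.
Check: all required cells visited; 6 ≤ 6 moves.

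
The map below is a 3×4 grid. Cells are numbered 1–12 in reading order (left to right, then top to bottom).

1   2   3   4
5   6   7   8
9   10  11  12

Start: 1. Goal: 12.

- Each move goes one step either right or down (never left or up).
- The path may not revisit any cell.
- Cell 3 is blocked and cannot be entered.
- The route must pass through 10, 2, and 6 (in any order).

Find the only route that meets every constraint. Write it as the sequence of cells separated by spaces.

Moves only go right or down, so the column and row indices never decrease.
Route from 1: right 1 to 2, down 2 to 10, right 2 to 12 — 5 moves in all.
Check: all required cells visited.

1 2 6 10 11 12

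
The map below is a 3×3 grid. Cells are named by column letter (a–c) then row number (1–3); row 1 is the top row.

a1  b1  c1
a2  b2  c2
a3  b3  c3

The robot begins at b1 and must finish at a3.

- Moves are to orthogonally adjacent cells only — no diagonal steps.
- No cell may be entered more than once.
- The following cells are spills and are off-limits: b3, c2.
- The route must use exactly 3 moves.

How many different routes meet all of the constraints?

Need simple routes of exactly 3 moves from b1 to a3 (Manhattan distance 3, so 0 moves are spent on a detour and 0 undoing it).
Enumerating: b1 b2 a2 a3 | b1 a1 a2 a3.
That gives 2 routes.

2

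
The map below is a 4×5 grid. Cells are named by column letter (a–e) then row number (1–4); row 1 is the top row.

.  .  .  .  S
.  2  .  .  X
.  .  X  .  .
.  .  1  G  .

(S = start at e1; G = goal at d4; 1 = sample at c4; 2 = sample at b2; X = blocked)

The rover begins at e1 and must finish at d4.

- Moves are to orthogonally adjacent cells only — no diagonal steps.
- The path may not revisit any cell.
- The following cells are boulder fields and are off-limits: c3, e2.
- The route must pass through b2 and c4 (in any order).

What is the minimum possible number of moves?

Any route passes through b2 and c4 in some order between e1 and d4. Summing Manhattan distances along each leg and taking the cheapest ordering (e1 → b2 → c4 → d4) gives a lower bound of 4 + 3 + 1 = 8 moves.
A route of 8 moves achieves this: e1 → d1 → d2 → c2 → b2 → b3 → b4 → c4 → d4.
Since 8 matches the lower bound, it is optimal.

8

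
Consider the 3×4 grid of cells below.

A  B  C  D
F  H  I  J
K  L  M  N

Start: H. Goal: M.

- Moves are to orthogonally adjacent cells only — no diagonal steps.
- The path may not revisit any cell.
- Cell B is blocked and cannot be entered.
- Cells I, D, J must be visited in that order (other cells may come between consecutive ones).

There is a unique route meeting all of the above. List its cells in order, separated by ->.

H -> I -> C -> D -> J -> N -> M

The waypoints must appear in the order I, D, J, with no cell reused.
Route from H: right to I, up to C, right to D, 2× down (reaching N), left to M — 6 moves in all.
Check: order respected (I at step 1, D at step 3, J at step 4).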